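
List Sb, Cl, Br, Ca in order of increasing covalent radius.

Across a period the added protons contract the valence shell; down a group each new principal shell makes the atom larger.
These span different periods and groups, so the two trends combine.
Br > Cl: Br sits below Cl in group 17, so the down-group effect alone puts Br larger.
Sb > Br: both effects reinforce here, so Sb is clearly the larger of the two.
Ca > Sb: period and group pull opposite ways; the across-period shift dominates (171 vs 140 pm).
For reference (pm): Cl 99, Ca 171, Br 114, Sb 140.
So from smallest to largest: Cl < Br < Sb < Ca.

Cl, Br, Sb, Ca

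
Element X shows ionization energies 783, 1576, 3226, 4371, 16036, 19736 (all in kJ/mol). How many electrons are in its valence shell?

4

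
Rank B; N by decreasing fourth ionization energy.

B > N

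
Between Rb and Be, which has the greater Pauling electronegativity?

Electronegativity increases across a period and decreases down a group, tracking effective nuclear charge and atomic size.
Neither a single period nor a single group — weigh both effects.
Be > Rb: both effects reinforce here, so Be is clearly the higher of the two.
Approximate values (Pauling): Be 1.57, Rb 0.82.
So Be has the greater Pauling electronegativity (Be > Rb).

Be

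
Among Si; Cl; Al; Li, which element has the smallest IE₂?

Si

After 1 electron has been removed, what remains? Si⁺ still has 3 valence electrons; Cl⁺ still has 6 valence electrons; Al⁺ still has 2 valence electrons; Li⁺ is the bare [He] core.
Breaking into a closed-shell core is much more expensive than removing a leftover valence electron — Li has the largest IE_2 here.
Valence configurations: Si⁺ [Ne]3s²3p¹, Cl⁺ [Ne]3s²3p⁴, Al⁺ [Ne]3s².
Si⁺ loses a lone 3p electron whereas Al⁺ must break into a filled 3s² pair, so IE_2(Al) > IE_2(Si) even though Si has the higher nuclear charge.
Tabulated IE_2 (kJ/mol): Si 1577, Cl 2298, Al 1817, Li 7298.
Putting it together, IE_2: Si < Al < Cl < Li.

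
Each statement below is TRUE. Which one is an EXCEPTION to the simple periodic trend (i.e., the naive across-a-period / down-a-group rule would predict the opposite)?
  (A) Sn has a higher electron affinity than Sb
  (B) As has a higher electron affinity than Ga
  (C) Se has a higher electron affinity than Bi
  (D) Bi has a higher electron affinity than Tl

(A)

The general trend: electron affinity increases across a period and decreases down a group.
(A) Sn (period 5, group 14) vs Sb (period 5, group 15): the stated order contradicts the simple trend.
(B) As (period 4, group 15) vs Ga (period 4, group 13): the stated order agrees with the simple trend.
(C) Se (period 4, group 16) vs Bi (period 6, group 15): the stated order agrees with the simple trend.
(D) Bi (period 6, group 15) vs Tl (period 6, group 13): the stated order agrees with the simple trend.
The exception is (A): adding an electron to Sb's half-filled 5p³ is unfavourable, so Sn has the more exothermic EA.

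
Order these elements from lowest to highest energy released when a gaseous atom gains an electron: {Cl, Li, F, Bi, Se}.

Li < Bi < Se < F < Cl

Li is in period 2, group 1; F is in period 2, group 17; Cl is in period 3, group 17; Se is in period 4, group 16; Bi is in period 6, group 15.
Electron affinity generally becomes more exothermic across a period toward the halogens and less exothermic down a group.
Neither a single period nor a single group — weigh both effects.
Bi > Li: period and group pull opposite ways; the across-period shift dominates (91 vs 60 kJ/mol).
Se > Bi: relative to Bi, both the across-period and down-group shifts push Se's electron affinity up.
F > Se: both effects reinforce here, so F is clearly the higher of the two.
Cl > F: this pair runs against the simple trend — see the exception note.
Note the exception: Cl has a higher electron affinity than F, contrary to the simple trend — F's small 2p subshell makes the incoming electron feel strong e⁻–e⁻ repulsion, so Cl actually releases more energy on gaining an electron.
Tabulated electron affinity (kJ/mol): Li 60, F 328, Cl 349, Se 195, Bi 91.
So from lowest to highest: Li < Bi < Se < F < Cl.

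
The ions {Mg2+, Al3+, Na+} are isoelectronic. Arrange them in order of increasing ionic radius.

Al3+, Mg2+, Na+

All of these have 10 electrons, so size is governed by nuclear charge alone: the more protons, the stronger the pull on the same electron cloud, and the smaller the ion.
Nuclear charges: Al3+ (Z=13), Mg2+ (Z=12), Na+ (Z=11).
Smallest to largest: Al3+ < Mg2+ < Na+.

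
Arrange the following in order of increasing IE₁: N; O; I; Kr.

I < O < Kr < N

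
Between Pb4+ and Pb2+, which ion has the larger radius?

Pb2+

Both ions have Z = 82 protons, but Pb4+ has lost more electrons, so its remaining electrons feel a larger effective nuclear charge per electron and are pulled in more tightly.
Higher positive charge → smaller ion, so Pb2+ > Pb4+.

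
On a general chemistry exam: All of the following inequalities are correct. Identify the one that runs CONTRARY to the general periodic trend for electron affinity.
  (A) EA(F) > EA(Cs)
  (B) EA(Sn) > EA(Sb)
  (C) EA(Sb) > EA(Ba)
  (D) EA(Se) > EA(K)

The general trend: electron affinity increases across a period and decreases down a group.
(A) F (period 2, group 17) vs Cs (period 6, group 1): the stated order agrees with the simple trend.
(B) Sn (period 5, group 14) vs Sb (period 5, group 15): the stated order contradicts the simple trend.
(C) Sb (period 5, group 15) vs Ba (period 6, group 2): the stated order agrees with the simple trend.
(D) Se (period 4, group 16) vs K (period 4, group 1): the stated order agrees with the simple trend.
The exception is (B): adding an electron to Sb's half-filled 5p³ is unfavourable, so Sn has the more exothermic EA.

(B)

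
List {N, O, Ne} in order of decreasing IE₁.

Ne, N, O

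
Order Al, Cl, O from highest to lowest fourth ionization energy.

The fourth ionization energy removes an electron from the +3 ion. For each element: Al³⁺ is the bare [Ne] core; Cl³⁺ still has 4 valence electrons; O³⁺ still has 3 valence electrons.
Core electrons are held far more tightly than valence electrons, so Al tops the IE_4 order.
Valence configurations: Cl³⁺ [Ne]3s²3p², O³⁺ [He]2s²2p¹.
The numbers (kJ/mol): Al 11577, Cl 5159, O 7469.
Overall IE_4 order: Cl < O < Al.

Al > O > Cl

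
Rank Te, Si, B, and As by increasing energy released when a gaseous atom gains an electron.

B < As < Si < Te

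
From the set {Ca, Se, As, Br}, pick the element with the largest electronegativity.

Br

Smaller atoms with higher effective nuclear charge are more electronegative.
All lie in period 4, so electronegativity increases left to right.
The largest electronegativity among these belongs to Br.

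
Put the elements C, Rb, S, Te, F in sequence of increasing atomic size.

F < C < S < Te < Rb

C is in period 2, group 14; F is in period 2, group 17; S is in period 3, group 16; Rb is in period 5, group 1; Te is in period 5, group 16.
Atomic radius shrinks across a period as nuclear charge pulls the same shell inward, and grows down a group as new shells are added.
Neither a single period nor a single group — weigh both effects.
C > F: C lies to the left of F in period 2, so the across-period effect alone puts C larger.
S > C: the two effects oppose for this pair; the down-group effect wins (103 vs 75 pm).
Te > S: they share group 16; the group trend gives Te the larger value.
Rb > Te: Rb lies to the left of Te in period 5, so the across-period effect alone puts Rb larger.
Tabulated atomic radius (pm): C 75, F 64, S 103, Rb 210, Te 136.
So from smallest to largest: F < C < S < Te < Rb.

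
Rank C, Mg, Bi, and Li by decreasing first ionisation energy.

C > Mg > Bi > Li

IE₁ increases left→right with effective nuclear charge and decreases top→bottom as the valence shell moves farther out.
These span different periods and groups, so the two trends combine.
Bi > Li: the two effects oppose for this pair; the across-period effect wins (703 vs 520 kJ/mol).
Mg > Bi: the two effects oppose for this pair; the down-group effect wins (738 vs 703 kJ/mol).
C > Mg: both effects reinforce here, so C is clearly the higher of the two.
Tabulated first ionization energy (kJ/mol): Li 520, C 1086, Mg 738, Bi 703.
So from highest to lowest: C > Mg > Bi > Li.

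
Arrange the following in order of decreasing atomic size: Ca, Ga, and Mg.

Mg is in period 3, group 2; Ca is in period 4, group 2; Ga is in period 4, group 13.
Across a period the added protons contract the valence shell; down a group each new principal shell makes the atom larger.
Here both period and group differ, so the two effects have to be weighed against each other.
Mg > Ga: period and group pull opposite ways; the across-period shift dominates (139 vs 124 pm).
Ca > Mg: they share group 2; the group trend gives Ca the larger value.
Tabulated atomic radius (pm): Mg 139, Ca 171, Ga 124.
So from largest to smallest: Ca > Mg > Ga.

Ca > Mg > Ga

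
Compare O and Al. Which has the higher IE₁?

O

O is in period 2, group 16; Al is in period 3, group 13.
Across a period the outer electron is held more tightly (higher IE₁); down a group it sits in a higher shell, more shielded, and comes off more easily.
Neither a single period nor a single group — weigh both effects.
O > Al: both effects reinforce here, so O is clearly the higher of the two.
Tabulated first ionization energy (kJ/mol): O 1314, Al 578.
So O has the higher IE₁ (O > Al).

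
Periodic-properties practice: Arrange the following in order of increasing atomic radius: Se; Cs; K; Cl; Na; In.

Na is in period 3, group 1; Cl is in period 3, group 17; K is in period 4, group 1; Se is in period 4, group 16; In is in period 5, group 13; Cs is in period 6, group 1.
Atomic radius shrinks across a period as nuclear charge pulls the same shell inward, and grows down a group as new shells are added.
These span different periods and groups, so the two trends combine.
Se > Cl: relative to Cl, both the across-period and down-group shifts push Se's atomic radius up.
In > Se: relative to Se, both the across-period and down-group shifts push In's atomic radius up.
Na > In: the two effects oppose for this pair; the across-period effect wins (155 vs 142 pm).
K > Na: K sits below Na in group 1, so the down-group effect alone puts K larger.
Cs > K: Cs sits below K in group 1, so the down-group effect alone puts Cs larger.
For reference (pm): Na 155, Cl 99, K 196, Se 116, In 142, Cs 232.
So from smallest to largest: Cl < Se < In < Na < K < Cs.

Cl, Se, In, Na, K, Cs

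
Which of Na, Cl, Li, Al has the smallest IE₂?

Consider each +1 ion: Na⁺ is the bare [Ne] core; Cl⁺ still has 6 valence electrons; Li⁺ is the bare [He] core; Al⁺ still has 2 valence electrons.
Pulling an electron out of a noble-gas core costs far more than removing a remaining valence electron, so Na and Li sit at the high end of IE_2.
Valence configurations: Cl⁺ [Ne]3s²3p⁴, Al⁺ [Ne]3s².
The numbers (kJ/mol): Na 4562, Cl 2298, Li 7298, Al 1817.
Overall IE_2 order: Al < Cl < Na < Li.

Al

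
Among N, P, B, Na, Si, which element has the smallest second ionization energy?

The second ionization energy removes an electron from the +1 ion. For each element: N⁺ still has 4 valence electrons; P⁺ still has 4 valence electrons; B⁺ still has 2 valence electrons; Na⁺ is the bare [Ne] core; Si⁺ still has 3 valence electrons.
Breaking into a closed-shell core is much more expensive than removing a leftover valence electron — Na has the largest IE_2 here.
Valence configurations: N⁺ [He]2s²2p², P⁺ [Ne]3s²3p², B⁺ [He]2s², Si⁺ [Ne]3s²3p¹.
Tabulated IE_2 (kJ/mol): N 2856, P 1907, B 2427, Na 4562, Si 1577.
So the second ionization energies run Si < P < B < N < Na.

Si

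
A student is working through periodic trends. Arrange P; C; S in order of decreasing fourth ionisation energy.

The fourth ionization energy removes an electron from the +3 ion. For each element: P³⁺ still has 2 valence electrons; C³⁺ still has 1 valence electron; S³⁺ still has 3 valence electrons.
All are still removing valence electrons, so compare the +3 ions as you would atoms: IE_4 generally rises across a period (higher Z_eff) and falls down a group (larger shell), subject to the usual subshell exceptions.
Valence configurations: P³⁺ [Ne]3s², C³⁺ [He]2s¹, S³⁺ [Ne]3s²3p¹.
S³⁺ loses a lone 3p electron whereas P³⁺ must break into a filled 3s² pair, so IE_4(P) > IE_4(S) even though S has the higher nuclear charge.
Tabulated IE_4 (kJ/mol): P 4964, C 6223, S 4556.
Hence IE_4: S < P < C.

C > P > S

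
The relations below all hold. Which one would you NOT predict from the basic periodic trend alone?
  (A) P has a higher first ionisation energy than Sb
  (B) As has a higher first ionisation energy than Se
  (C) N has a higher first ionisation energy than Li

(B)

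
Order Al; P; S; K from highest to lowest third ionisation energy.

K > S > P > Al

The third ionization energy removes an electron from the +2 ion. For each element: Al²⁺ still has 1 valence electron; P²⁺ still has 3 valence electrons; S²⁺ still has 4 valence electrons; K²⁺ is already 1 electron into the core.
Breaking into a closed-shell core is much more expensive than removing a leftover valence electron — K has the largest IE_3 here.
Valence configurations: Al²⁺ [Ne]3s¹, P²⁺ [Ne]3s²3p¹, S²⁺ [Ne]3s²3p².
The numbers (kJ/mol): Al 2745, P 2914, S 3357, K 4420.
So the third ionization energies run Al < P < S < K.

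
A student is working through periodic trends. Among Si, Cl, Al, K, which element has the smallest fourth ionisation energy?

Si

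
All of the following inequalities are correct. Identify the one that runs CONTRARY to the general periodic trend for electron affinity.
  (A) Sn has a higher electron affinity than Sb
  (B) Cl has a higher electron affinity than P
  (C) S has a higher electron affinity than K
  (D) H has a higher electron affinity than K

(A)

The general trend: electron affinity increases across a period and decreases down a group.
(A) Sn (period 5, group 14) vs Sb (period 5, group 15): the stated order contradicts the simple trend.
(B) Cl (period 3, group 17) vs P (period 3, group 15): the stated order agrees with the simple trend.
(C) S (period 3, group 16) vs K (period 4, group 1): the stated order agrees with the simple trend.
(D) H (period 1, group 1) vs K (period 4, group 1): the stated order agrees with the simple trend.
The exception is (A): adding an electron to Sb's half-filled 5p³ is unfavourable, so Sn has the more exothermic EA.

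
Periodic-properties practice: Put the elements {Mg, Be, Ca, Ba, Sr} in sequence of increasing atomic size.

Be is in period 2, group 2; Mg is in period 3, group 2; Ca is in period 4, group 2; Sr is in period 5, group 2; Ba is in period 6, group 2.
Moving right in a period, electrons are added to the same shell under a stronger nuclear pull, so atoms get smaller; moving down, a new shell is opened and atoms get larger.
All are in group 2, so atomic radius increases down the group.
So from smallest to largest: Be < Mg < Ca < Sr < Ba.

Be < Mg < Ca < Sr < Ba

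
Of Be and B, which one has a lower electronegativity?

Atoms toward the upper right of the periodic table pull bonding electrons most strongly.
All lie in period 2, so electronegativity increases left to right.
So Be has the lower electronegativity (Be < B).

Be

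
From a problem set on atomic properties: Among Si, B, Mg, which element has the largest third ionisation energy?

IE_3 is the cost of taking one more electron from the +2 cation: Si²⁺ still has 2 valence electrons; B²⁺ still has 1 valence electron; Mg²⁺ is the bare [Ne] core.
Breaking into a closed-shell core is much more expensive than removing a leftover valence electron — Mg has the largest IE_3 here.
Valence configurations: Si²⁺ [Ne]3s², B²⁺ [He]2s¹.
Tabulated IE_3 (kJ/mol): Si 3232, B 3660, Mg 7733.
Hence IE_3: Si < B < Mg.

Mg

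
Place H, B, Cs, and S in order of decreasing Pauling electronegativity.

H is in period 1, group 1; B is in period 2, group 13; S is in period 3, group 16; Cs is in period 6, group 1.
Electronegativity increases across a period and decreases down a group, tracking effective nuclear charge and atomic size.
Neither a single period nor a single group — weigh both effects.
B > Cs: relative to Cs, both the across-period and down-group shifts push B's electronegativity up.
H > B: period and group pull opposite ways; the down-group shift dominates (2.20 vs 2.04).
S > H: period and group pull opposite ways; the across-period shift dominates (2.58 vs 2.20).
Tabulated electronegativity (Pauling): H 2.20, B 2.04, S 2.58, Cs 0.79.
So from highest to lowest: S > H > B > Cs.

S > H > B > Cs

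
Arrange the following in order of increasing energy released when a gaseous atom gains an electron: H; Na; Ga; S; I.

H is in period 1, group 1; Na is in period 3, group 1; S is in period 3, group 16; Ga is in period 4, group 13; I is in period 5, group 17.
Electron affinity generally becomes more exothermic across a period toward the halogens and less exothermic down a group.
These span different periods and groups, so the two trends combine.
Na > Ga: period and group pull opposite ways; the down-group shift dominates (53 vs 29 kJ/mol).
H > Na: they share group 1; the group trend gives H the larger value.
S > H: the two effects oppose for this pair; the across-period effect wins (200 vs 73 kJ/mol).
I > S: the two effects oppose for this pair; the across-period effect wins (295 vs 200 kJ/mol).
Approximate values (kJ/mol): H 73, Na 53, S 200, Ga 29, I 295.
So from lowest to highest: Ga < Na < H < S < I.

Ga, Na, H, S, I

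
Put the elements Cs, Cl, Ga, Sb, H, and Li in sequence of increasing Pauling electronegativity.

Cs, Li, Ga, Sb, H, Cl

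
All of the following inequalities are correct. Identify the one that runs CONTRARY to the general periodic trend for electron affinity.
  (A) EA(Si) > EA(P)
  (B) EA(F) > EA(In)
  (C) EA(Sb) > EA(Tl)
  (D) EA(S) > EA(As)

(A)

The general trend: electron affinity increases across a period and decreases down a group.
(A) Si (period 3, group 14) vs P (period 3, group 15): the stated order contradicts the simple trend.
(B) F (period 2, group 17) vs In (period 5, group 13): the stated order agrees with the simple trend.
(C) Sb (period 5, group 15) vs Tl (period 6, group 13): the stated order agrees with the simple trend.
(D) S (period 3, group 16) vs As (period 4, group 15): the stated order agrees with the simple trend.
The exception is (A): adding an electron to P's half-filled 3p³ is unfavourable, so Si (3p²) has the more exothermic EA.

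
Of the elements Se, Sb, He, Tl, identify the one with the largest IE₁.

He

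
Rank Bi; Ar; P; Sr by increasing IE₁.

P is in period 3, group 15; Ar is in period 3, group 18; Sr is in period 5, group 2; Bi is in period 6, group 15.
Across a period the outer electron is held more tightly (higher IE₁); down a group it sits in a higher shell, more shielded, and comes off more easily.
Here both period and group differ, so the two effects have to be weighed against each other.
Bi > Sr: period and group pull opposite ways; the across-period shift dominates (703 vs 550 kJ/mol).
P > Bi: they share group 15; the group trend gives P the larger value.
Ar > P: Ar lies to the right of P in period 3, so the across-period effect alone puts Ar higher.
Approximate values (kJ/mol): P 1012, Ar 1521, Sr 550, Bi 703.
So from lowest to highest: Sr < Bi < P < Ar.

Sr < Bi < P < Ar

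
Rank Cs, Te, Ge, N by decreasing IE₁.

N, Te, Ge, Cs

Removing the outermost electron gets harder across a period and easier down a group.
Here both period and group differ, so the two effects have to be weighed against each other.
Ge > Cs: relative to Cs, both the across-period and down-group shifts push Ge's first ionization energy up.
Te > Ge: the two effects oppose for this pair; the across-period effect wins (869 vs 762 kJ/mol).
N > Te: period and group pull opposite ways; the down-group shift dominates (1402 vs 869 kJ/mol).
Tabulated first ionization energy (kJ/mol): N 1402, Ge 762, Te 869, Cs 376.
So from highest to lowest: N > Te > Ge > Cs.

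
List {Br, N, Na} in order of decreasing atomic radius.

N is in period 2, group 15; Na is in period 3, group 1; Br is in period 4, group 17.
Radius decreases left→right (rising Z_eff, same n) and increases top→bottom (higher n).
These span different periods and groups, so the two trends combine.
Br > N: the two effects oppose for this pair; the down-group effect wins (114 vs 71 pm).
Na > Br: period and group pull opposite ways; the across-period shift dominates (155 vs 114 pm).
Tabulated atomic radius (pm): N 71, Na 155, Br 114.
So from largest to smallest: Na > Br > N.

Na > Br > N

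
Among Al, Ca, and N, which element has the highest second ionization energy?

N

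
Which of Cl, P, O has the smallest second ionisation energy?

Consider each +1 ion: Cl⁺ still has 6 valence electrons; P⁺ still has 4 valence electrons; O⁺ still has 5 valence electrons.
All are still removing valence electrons, so compare the +1 ions as you would atoms: IE_2 generally rises across a period (higher Z_eff) and falls down a group (larger shell), subject to the usual subshell exceptions.
Valence configurations: Cl⁺ [Ne]3s²3p⁴, P⁺ [Ne]3s²3p², O⁺ [He]2s²2p³.
Approximate IE_2 values (kJ/mol): Cl 2298, P 1907, O 3388.
Overall IE_2 order: P < Cl < O.

P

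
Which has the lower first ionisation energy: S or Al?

Al is in period 3, group 13; S is in period 3, group 16.
First ionization energy rises across a period (greater Z_eff holds electrons more tightly) and falls down a group (valence electrons are farther from the nucleus).
All lie in period 3, so first ionization energy increases left to right.
So Al has the lower first ionisation energy (Al < S).

Al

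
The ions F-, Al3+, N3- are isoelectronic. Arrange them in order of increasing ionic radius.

All of these have 10 electrons, so size is governed by nuclear charge alone: the more protons, the stronger the pull on the same electron cloud, and the smaller the ion.
Nuclear charges: Al3+ (Z=13), F- (Z=9), N3- (Z=7).
Smallest to largest: Al3+ < F- < N3-.

Al3+, F-, N3-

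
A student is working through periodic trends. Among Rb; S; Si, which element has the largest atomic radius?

Rb

Si is in period 3, group 14; S is in period 3, group 16; Rb is in period 5, group 1.
Radius decreases left→right (rising Z_eff, same n) and increases top→bottom (higher n).
Neither a single period nor a single group — weigh both effects.
Si > S: Si lies to the left of S in period 3, so the across-period effect alone puts Si larger.
Rb > Si: both effects reinforce here, so Rb is clearly the larger of the two.
Tabulated atomic radius (pm): Si 116, S 103, Rb 210.
The largest atomic radius among these belongs to Rb.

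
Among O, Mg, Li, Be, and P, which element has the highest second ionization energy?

Li

Consider each +1 ion: O⁺ still has 5 valence electrons; Mg⁺ still has 1 valence electron; Li⁺ is the bare [He] core; Be⁺ still has 1 valence electron; P⁺ still has 4 valence electrons.
Pulling an electron out of a noble-gas core costs far more than removing a remaining valence electron, so Li sits at the high end of IE_2.
Valence configurations: O⁺ [He]2s²2p³, Mg⁺ [Ne]3s¹, Be⁺ [He]2s¹, P⁺ [Ne]3s²3p².
The numbers (kJ/mol): O 3388, Mg 1451, Li 7298, Be 1757, P 1907.
So the second ionization energies run Mg < Be < P < O < Li.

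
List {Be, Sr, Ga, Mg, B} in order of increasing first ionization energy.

Sr, Ga, Mg, B, Be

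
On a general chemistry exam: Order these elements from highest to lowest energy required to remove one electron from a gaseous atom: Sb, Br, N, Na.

N is in period 2, group 15; Na is in period 3, group 1; Br is in period 4, group 17; Sb is in period 5, group 15.
First ionization energy rises across a period (greater Z_eff holds electrons more tightly) and falls down a group (valence electrons are farther from the nucleus).
These span different periods and groups, so the two trends combine.
Sb > Na: period and group pull opposite ways; the across-period shift dominates (831 vs 496 kJ/mol).
Br > Sb: relative to Sb, both the across-period and down-group shifts push Br's first ionization energy up.
N > Br: period and group pull opposite ways; the down-group shift dominates (1402 vs 1140 kJ/mol).
Approximate values (kJ/mol): N 1402, Na 496, Br 1140, Sb 831.
So from highest to lowest: N > Br > Sb > Na.

N > Br > Sb > Na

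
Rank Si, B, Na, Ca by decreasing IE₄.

After 3 electrons have been removed, what remains? Si³⁺ still has 1 valence electron; B³⁺ is the bare [He] core; Na³⁺ is already 2 electrons into the core; Ca³⁺ is already 1 electron into the core.
Pulling an electron out of a noble-gas core costs far more than removing a remaining valence electron, so Ca, Na and B sit at the high end of IE_4.
Tabulated IE_4 (kJ/mol): Si 4356, B 25026, Na 9543, Ca 6491.
Hence IE_4: Si < Ca < Na < B.

B > Na > Ca > Si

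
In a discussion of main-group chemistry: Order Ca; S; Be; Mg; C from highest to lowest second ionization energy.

C, S, Be, Mg, Ca

Consider each +1 ion: Ca⁺ still has 1 valence electron; S⁺ still has 5 valence electrons; Be⁺ still has 1 valence electron; Mg⁺ still has 1 valence electron; C⁺ still has 3 valence electrons.
All are still removing valence electrons, so compare the +1 ions as you would atoms: IE_2 generally rises across a period (higher Z_eff) and falls down a group (larger shell), subject to the usual subshell exceptions.
Valence configurations: Ca⁺ [Ar]4s¹, S⁺ [Ne]3s²3p³, Be⁺ [He]2s¹, Mg⁺ [Ne]3s¹, C⁺ [He]2s²2p¹.
The numbers (kJ/mol): Ca 1145, S 2252, Be 1757, Mg 1451, C 2353.
Putting it together, IE_2: Ca < Mg < Be < S < C.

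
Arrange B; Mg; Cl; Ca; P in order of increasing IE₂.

Consider each +1 ion: B⁺ still has 2 valence electrons; Mg⁺ still has 1 valence electron; Cl⁺ still has 6 valence electrons; Ca⁺ still has 1 valence electron; P⁺ still has 4 valence electrons.
All are still removing valence electrons, so compare the +1 ions as you would atoms: IE_2 generally rises across a period (higher Z_eff) and falls down a group (larger shell), subject to the usual subshell exceptions.
Valence configurations: B⁺ [He]2s², Mg⁺ [Ne]3s¹, Cl⁺ [Ne]3s²3p⁴, Ca⁺ [Ar]4s¹, P⁺ [Ne]3s²3p².
Tabulated IE_2 (kJ/mol): B 2427, Mg 1451, Cl 2298, Ca 1145, P 1907.
Hence IE_2: Ca < Mg < P < Cl < B.

Ca < Mg < P < Cl < B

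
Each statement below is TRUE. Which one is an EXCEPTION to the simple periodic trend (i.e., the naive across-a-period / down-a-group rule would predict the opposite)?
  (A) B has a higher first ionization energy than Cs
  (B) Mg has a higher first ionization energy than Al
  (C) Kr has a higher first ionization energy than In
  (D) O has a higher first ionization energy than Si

(B)

The general trend: first ionization energy increases across a period and decreases down a group.
(A) B (period 2, group 13) vs Cs (period 6, group 1): the stated order agrees with the simple trend.
(B) Mg (period 3, group 2) vs Al (period 3, group 13): the stated order contradicts the simple trend.
(C) Kr (period 4, group 18) vs In (period 5, group 13): the stated order agrees with the simple trend.
(D) O (period 2, group 16) vs Si (period 3, group 14): the stated order agrees with the simple trend.
The exception is (B): Al's single 3p electron is easier to remove than one from Mg's filled 3s².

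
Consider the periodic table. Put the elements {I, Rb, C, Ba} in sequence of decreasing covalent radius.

Rb > Ba > I > C

C is in period 2, group 14; Rb is in period 5, group 1; I is in period 5, group 17; Ba is in period 6, group 2.
Moving right in a period, electrons are added to the same shell under a stronger nuclear pull, so atoms get smaller; moving down, a new shell is opened and atoms get larger.
Neither a single period nor a single group — weigh both effects.
I > C: the two effects oppose for this pair; the down-group effect wins (133 vs 75 pm).
Ba > I: relative to I, both the across-period and down-group shifts push Ba's atomic radius up.
Rb > Ba: the two effects oppose for this pair; the across-period effect wins (210 vs 196 pm).
Approximate values (pm): C 75, Rb 210, I 133, Ba 196.
So from largest to smallest: Rb > Ba > I > C.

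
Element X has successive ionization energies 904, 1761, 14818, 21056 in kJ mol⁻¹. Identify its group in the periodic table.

Group 2

Look for the largest jump between consecutive ionization energies: IE3/IE2 ≈ 8.4, far larger than any earlier ratio.
That jump marks the point where a core electron is being removed. So the atom has 2 valence electrons.
A main-group element with 2 valence electrons is in group 2.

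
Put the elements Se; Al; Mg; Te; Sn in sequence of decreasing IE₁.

Se > Te > Mg > Sn > Al

Mg is in period 3, group 2; Al is in period 3, group 13; Se is in period 4, group 16; Sn is in period 5, group 14; Te is in period 5, group 16.
Across a period the outer electron is held more tightly (higher IE₁); down a group it sits in a higher shell, more shielded, and comes off more easily.
Neither a single period nor a single group — weigh both effects.
Sn > Al: the two effects oppose for this pair; the across-period effect wins (709 vs 578 kJ/mol).
Mg > Sn: the two effects oppose for this pair; the down-group effect wins (738 vs 709 kJ/mol).
Te > Mg: period and group pull opposite ways; the across-period shift dominates (869 vs 738 kJ/mol).
Se > Te: they share group 16; the group trend gives Se the larger value.
Note the exception: Mg has a higher first ionization energy than Al, contrary to the simple trend — Al's single 3p electron is easier to remove than one from Mg's filled 3s².
Approximate values (kJ/mol): Mg 738, Al 578, Se 941, Sn 709, Te 869.
So from highest to lowest: Se > Te > Mg > Sn > Al.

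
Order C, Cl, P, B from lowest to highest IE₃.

IE_3 is the cost of taking one more electron from the +2 cation: C²⁺ still has 2 valence electrons; Cl²⁺ still has 5 valence electrons; P²⁺ still has 3 valence electrons; B²⁺ still has 1 valence electron.
All are still removing valence electrons, so compare the +2 ions as you would atoms: IE_3 generally rises across a period (higher Z_eff) and falls down a group (larger shell), subject to the usual subshell exceptions.
Valence configurations: C²⁺ [He]2s², Cl²⁺ [Ne]3s²3p³, P²⁺ [Ne]3s²3p¹, B²⁺ [He]2s¹.
Approximate IE_3 values (kJ/mol): C 4620, Cl 3822, P 2914, B 3660.
Putting it together, IE_3: P < B < Cl < C.

P < B < Cl < C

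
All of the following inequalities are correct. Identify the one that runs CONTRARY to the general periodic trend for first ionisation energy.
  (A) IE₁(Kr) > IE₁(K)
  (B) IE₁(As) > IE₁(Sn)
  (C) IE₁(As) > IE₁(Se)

The general trend: first ionisation energy increases across a period and decreases down a group.
(A) Kr (period 4, group 18) vs K (period 4, group 1): the stated order agrees with the simple trend.
(B) As (period 4, group 15) vs Sn (period 5, group 14): the stated order agrees with the simple trend.
(C) As (period 4, group 15) vs Se (period 4, group 16): the stated order contradicts the simple trend.
The exception is (C): Se (4p⁴) ionizes more easily than half-filled As (4p³).

(C)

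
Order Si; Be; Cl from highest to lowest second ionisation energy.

After 1 electron has been removed, what remains? Si⁺ still has 3 valence electrons; Be⁺ still has 1 valence electron; Cl⁺ still has 6 valence electrons.
All are still removing valence electrons, so compare the +1 ions as you would atoms: IE_2 generally rises across a period (higher Z_eff) and falls down a group (larger shell), subject to the usual subshell exceptions.
Valence configurations: Si⁺ [Ne]3s²3p¹, Be⁺ [He]2s¹, Cl⁺ [Ne]3s²3p⁴.
Tabulated IE_2 (kJ/mol): Si 1577, Be 1757, Cl 2298.
Overall IE_2 order: Si < Be < Cl.

Cl, Be, Si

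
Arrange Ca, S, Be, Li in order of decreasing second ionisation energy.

The second ionization energy removes an electron from the +1 ion. For each element: Ca⁺ still has 1 valence electron; S⁺ still has 5 valence electrons; Be⁺ still has 1 valence electron; Li⁺ is the bare [He] core.
Pulling an electron out of a noble-gas core costs far more than removing a remaining valence electron, so Li sits at the high end of IE_2.
Valence configurations: Ca⁺ [Ar]4s¹, S⁺ [Ne]3s²3p³, Be⁺ [He]2s¹.
Approximate IE_2 values (kJ/mol): Ca 1145, S 2252, Be 1757, Li 7298.
Overall IE_2 order: Ca < Be < S < Li.

Li > S > Be > Ca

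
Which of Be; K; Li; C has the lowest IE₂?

Be

Consider each +1 ion: Be⁺ still has 1 valence electron; K⁺ is the bare [Ar] core; Li⁺ is the bare [He] core; C⁺ still has 3 valence electrons.
Pulling an electron out of a noble-gas core costs far more than removing a remaining valence electron, so K and Li sit at the high end of IE_2.
Valence configurations: Be⁺ [He]2s¹, C⁺ [He]2s²2p¹.
The numbers (kJ/mol): Be 1757, K 3052, Li 7298, C 2353.
So the second ionization energies run Be < C < K < Li.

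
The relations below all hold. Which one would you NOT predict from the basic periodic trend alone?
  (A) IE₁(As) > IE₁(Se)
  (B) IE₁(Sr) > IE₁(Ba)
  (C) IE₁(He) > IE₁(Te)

The general trend: first ionization energy increases across a period and decreases down a group.
(A) As (period 4, group 15) vs Se (period 4, group 16): the stated order contradicts the simple trend.
(B) Sr (period 5, group 2) vs Ba (period 6, group 2): the stated order agrees with the simple trend.
(C) He (period 1, group 18) vs Te (period 5, group 16): the stated order agrees with the simple trend.
The exception is (A): Se (4p⁴) ionizes more easily than half-filled As (4p³).

(A)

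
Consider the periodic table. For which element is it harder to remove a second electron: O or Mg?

After 1 electron has been removed, what remains? O⁺ still has 5 valence electrons; Mg⁺ still has 1 valence electron.
All are still removing valence electrons, so compare the +1 ions as you would atoms: IE_2 generally rises across a period (higher Z_eff) and falls down a group (larger shell), subject to the usual subshell exceptions.
Valence configurations: O⁺ [He]2s²2p³, Mg⁺ [Ne]3s¹.
Approximate IE_2 values (kJ/mol): O 3388, Mg 1451.
Hence IE_2: Mg < O.

O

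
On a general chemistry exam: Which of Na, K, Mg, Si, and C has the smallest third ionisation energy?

Si

After 2 electrons have been removed, what remains? Na²⁺ is already 1 electron into the core; K²⁺ is already 1 electron into the core; Mg²⁺ is the bare [Ne] core; Si²⁺ still has 2 valence electrons; C²⁺ still has 2 valence electrons.
Usually core removal costs more than valence removal, but here the competition is close: a tightly held n=2 valence electron can cost more to remove than an n=3 core electron, so the actual values have to decide it.
Valence configurations: Si²⁺ [Ne]3s², C²⁺ [He]2s².
Approximate IE_3 values (kJ/mol): Na 6910, K 4420, Mg 7733, Si 3232, C 4620.
Hence IE_3: Si < K < C < Na < Mg.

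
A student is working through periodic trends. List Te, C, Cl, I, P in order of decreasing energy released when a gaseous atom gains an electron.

C is in period 2, group 14; P is in period 3, group 15; Cl is in period 3, group 17; Te is in period 5, group 16; I is in period 5, group 17.
EA tends to increase across a period and decrease down a group, though the pattern is less regular than for IE or radius.
Here both period and group differ, so the two effects have to be weighed against each other.
C > P: the two effects oppose for this pair; the down-group effect wins (122 vs 72 kJ/mol).
Te > C: period and group pull opposite ways; the across-period shift dominates (190 vs 122 kJ/mol).
I > Te: both are in period 5; the period trend gives I the larger value.
Cl > I: they share group 17; the group trend gives Cl the larger value.
For reference (kJ/mol): C 122, P 72, Cl 349, Te 190, I 295.
So from highest to lowest: Cl > I > Te > C > P.

Cl > I > Te > C > P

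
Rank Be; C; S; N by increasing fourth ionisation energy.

After 3 electrons have been removed, what remains? Be³⁺ is already 1 electron into the core; C³⁺ still has 1 valence electron; S³⁺ still has 3 valence electrons; N³⁺ still has 2 valence electrons.
Core electrons are held far more tightly than valence electrons, so Be tops the IE_4 order.
Valence configurations: C³⁺ [He]2s¹, S³⁺ [Ne]3s²3p¹, N³⁺ [He]2s².
Tabulated IE_4 (kJ/mol): Be 21007, C 6223, S 4556, N 7475.
Overall IE_4 order: S < C < N < Be.

S < C < N < Be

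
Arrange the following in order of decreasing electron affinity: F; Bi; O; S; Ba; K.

F > S > O > Bi > K > Ba

O is in period 2, group 16; F is in period 2, group 17; S is in period 3, group 16; K is in period 4, group 1; Ba is in period 6, group 2; Bi is in period 6, group 15.
Atoms with high Z_eff and room in the valence shell (especially the halogens) have the most exothermic electron affinities.
Neither a single period nor a single group — weigh both effects.
K > Ba: period and group pull opposite ways; the down-group shift dominates (48 vs 14 kJ/mol).
Bi > K: the two effects oppose for this pair; the across-period effect wins (91 vs 48 kJ/mol).
O > Bi: both effects reinforce here, so O is clearly the higher of the two.
S > O: this pair runs against the simple trend — see the exception note.
F > S: both effects reinforce here, so F is clearly the higher of the two.
Note the exception: S has a higher electron affinity than O, contrary to the simple trend — the compact 2p subshell of O repels the added electron more than S's larger 3p does.
Approximate values (kJ/mol): O 141, F 328, S 200, K 48, Ba 14, Bi 91.
So from highest to lowest: F > S > O > Bi > K > Ba.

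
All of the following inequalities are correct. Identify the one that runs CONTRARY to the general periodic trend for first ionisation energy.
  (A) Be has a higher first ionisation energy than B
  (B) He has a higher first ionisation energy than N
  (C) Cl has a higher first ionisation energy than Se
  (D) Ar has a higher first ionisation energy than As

(A)

The general trend: first ionisation energy increases across a period and decreases down a group.
(A) Be (period 2, group 2) vs B (period 2, group 13): the stated order contradicts the simple trend.
(B) He (period 1, group 18) vs N (period 2, group 15): the stated order agrees with the simple trend.
(C) Cl (period 3, group 17) vs Se (period 4, group 16): the stated order agrees with the simple trend.
(D) Ar (period 3, group 18) vs As (period 4, group 15): the stated order agrees with the simple trend.
The exception is (A): removing B's lone 2p electron is easier than breaking Be's filled 2s².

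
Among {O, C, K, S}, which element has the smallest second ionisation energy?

After 1 electron has been removed, what remains? O⁺ still has 5 valence electrons; C⁺ still has 3 valence electrons; K⁺ is the bare [Ar] core; S⁺ still has 5 valence electrons.
Usually core removal costs more than valence removal, but here the competition is close: a tightly held n=2 valence electron can cost more to remove than an n=3 core electron, so the actual values have to decide it.
Valence configurations: O⁺ [He]2s²2p³, C⁺ [He]2s²2p¹, S⁺ [Ne]3s²3p³.
Tabulated IE_2 (kJ/mol): O 3388, C 2353, K 3052, S 2252.
So the second ionization energies run S < C < K < O.

S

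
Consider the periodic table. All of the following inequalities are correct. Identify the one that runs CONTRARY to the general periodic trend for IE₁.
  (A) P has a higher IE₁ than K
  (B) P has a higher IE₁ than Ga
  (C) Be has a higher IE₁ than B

The general trend: IE₁ increases across a period and decreases down a group.
(A) P (period 3, group 15) vs K (period 4, group 1): the stated order agrees with the simple trend.
(B) P (period 3, group 15) vs Ga (period 4, group 13): the stated order agrees with the simple trend.
(C) Be (period 2, group 2) vs B (period 2, group 13): the stated order contradicts the simple trend.
The exception is (C): removing B's lone 2p electron is easier than breaking Be's filled 2s².

(C)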